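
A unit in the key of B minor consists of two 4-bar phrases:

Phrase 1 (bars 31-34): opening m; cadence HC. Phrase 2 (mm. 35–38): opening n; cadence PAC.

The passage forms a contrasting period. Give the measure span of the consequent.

measures 35–38

The phrase ending with the weaker cadence (half cadence) is the antecedent; the one ending more conclusively (perfect authentic cadence) is the consequent. The consequent is measures 35–38.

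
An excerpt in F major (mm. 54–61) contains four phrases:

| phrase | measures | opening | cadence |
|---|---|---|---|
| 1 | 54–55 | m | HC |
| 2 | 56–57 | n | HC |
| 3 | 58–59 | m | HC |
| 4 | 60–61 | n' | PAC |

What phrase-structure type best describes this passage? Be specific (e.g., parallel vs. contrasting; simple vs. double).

parallel double period

Four phrases in two halves: the first half (mm. 54–57) ends with a half cadence, the second (bars 58–61) with a perfect authentic cadence — a large antecedent–consequent pair, i.e. a double period.
Phrase 3 begins with the same material as phrase 1, making it parallel.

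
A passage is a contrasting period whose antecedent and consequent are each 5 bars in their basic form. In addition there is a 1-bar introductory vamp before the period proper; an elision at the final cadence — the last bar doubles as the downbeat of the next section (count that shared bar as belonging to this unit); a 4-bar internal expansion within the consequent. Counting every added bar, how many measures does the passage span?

15 measures

Basic contrasting period: 5 + 5 = 10 bars.
10 (basic form) + 1 (introduction) + 4 (internal expansion) = 15.
The elision shares a bar with the next section but does not change this unit's count.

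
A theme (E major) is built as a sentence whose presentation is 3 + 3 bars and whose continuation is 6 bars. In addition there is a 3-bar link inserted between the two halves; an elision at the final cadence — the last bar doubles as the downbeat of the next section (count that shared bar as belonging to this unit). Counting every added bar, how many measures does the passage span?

15 measures

Basic sentence: 3 + 3 + 6 = 12 bars.
12 (basic form) + 3 (link) = 15.
The elision shares a bar with the next section but does not change this unit's count.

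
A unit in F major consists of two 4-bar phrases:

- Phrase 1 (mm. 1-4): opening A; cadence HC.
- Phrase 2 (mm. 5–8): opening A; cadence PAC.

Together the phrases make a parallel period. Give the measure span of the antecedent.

measures 1–4

The phrase ending with the weaker cadence (half cadence) is the antecedent; the one ending more conclusively (perfect authentic cadence) is the consequent. The antecedent is measures 1–4.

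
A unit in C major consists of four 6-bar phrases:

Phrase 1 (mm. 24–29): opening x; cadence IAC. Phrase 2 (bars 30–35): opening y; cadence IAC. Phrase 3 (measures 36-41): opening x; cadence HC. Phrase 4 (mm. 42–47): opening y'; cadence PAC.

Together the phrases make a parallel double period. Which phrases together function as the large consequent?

phrases 3 and 4

In a double period the first pair of phrases (ending imperfect authentic cadence) is the large antecedent and the second pair (ending perfect authentic cadence) is the large consequent; the consequent is phrases 3 and 4.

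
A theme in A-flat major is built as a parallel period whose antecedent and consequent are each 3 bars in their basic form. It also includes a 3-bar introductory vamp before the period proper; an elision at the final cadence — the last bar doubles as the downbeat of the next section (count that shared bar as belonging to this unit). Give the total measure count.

9 measures

Basic parallel period: 3 + 3 = 6 bars.
6 (basic form) + 3 (introduction) = 9.
The elision shares a bar with the next section but does not change this unit's count.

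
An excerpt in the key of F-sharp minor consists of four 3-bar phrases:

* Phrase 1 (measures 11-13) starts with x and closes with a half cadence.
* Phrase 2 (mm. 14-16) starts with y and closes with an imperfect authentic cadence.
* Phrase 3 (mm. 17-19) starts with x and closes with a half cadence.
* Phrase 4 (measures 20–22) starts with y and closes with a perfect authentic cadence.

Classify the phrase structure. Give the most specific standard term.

parallel double period

Four phrases in two halves: the first half (mm. 11–16) ends with an imperfect authentic cadence, the second (bars 17-22) with a perfect authentic cadence — a large antecedent–consequent pair, i.e. a double period.
Phrase 3 begins with the same material as phrase 1, making it parallel.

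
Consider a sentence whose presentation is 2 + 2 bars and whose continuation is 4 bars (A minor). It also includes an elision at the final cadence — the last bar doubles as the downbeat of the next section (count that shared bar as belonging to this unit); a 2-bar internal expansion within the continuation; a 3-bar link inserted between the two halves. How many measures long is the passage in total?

13 measures

Basic sentence: 2 + 2 + 4 = 8 bars.
8 (basic form) + 2 (internal expansion) + 3 (link) = 13.
The elision shares a bar with the next section but does not change this unit's count.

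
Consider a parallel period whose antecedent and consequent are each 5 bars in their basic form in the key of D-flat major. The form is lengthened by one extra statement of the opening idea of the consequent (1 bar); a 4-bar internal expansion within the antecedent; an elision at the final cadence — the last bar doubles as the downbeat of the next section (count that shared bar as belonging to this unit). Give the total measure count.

Basic parallel period: 5 + 5 = 10 bars.
10 (basic form) + 1 (extra statement) + 4 (internal expansion) = 15.
The elision shares a bar with the next section but does not change this unit's count.

15 measures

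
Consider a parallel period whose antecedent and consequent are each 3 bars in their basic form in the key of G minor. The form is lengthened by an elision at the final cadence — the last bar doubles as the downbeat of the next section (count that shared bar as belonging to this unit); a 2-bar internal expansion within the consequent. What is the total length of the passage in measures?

8 measures

Basic parallel period: 3 + 3 = 6 bars.
6 (basic form) + 2 (internal expansion) = 8.
The elision shares a bar with the next section but does not change this unit's count.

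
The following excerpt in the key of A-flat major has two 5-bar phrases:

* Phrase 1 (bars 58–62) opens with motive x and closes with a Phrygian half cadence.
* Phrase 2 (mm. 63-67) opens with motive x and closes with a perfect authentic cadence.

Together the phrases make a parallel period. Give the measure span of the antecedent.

The phrase ending with the weaker cadence (Phrygian half cadence) is the antecedent; the one ending more conclusively (perfect authentic cadence) is the consequent. The antecedent is measures 58–62.

measures 58–62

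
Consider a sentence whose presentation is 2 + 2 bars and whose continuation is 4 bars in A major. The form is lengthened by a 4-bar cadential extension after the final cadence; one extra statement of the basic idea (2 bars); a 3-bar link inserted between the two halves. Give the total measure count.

Basic sentence: 2 + 2 + 4 = 8 bars.
8 (basic form) + 4 (cadential extension) + 2 (extra statement) + 3 (link) = 17.

17 measures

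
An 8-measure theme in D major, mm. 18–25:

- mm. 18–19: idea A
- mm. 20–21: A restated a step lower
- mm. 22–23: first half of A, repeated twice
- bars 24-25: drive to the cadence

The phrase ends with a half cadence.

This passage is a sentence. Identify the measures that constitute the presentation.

measures 18–21

The presentation of a sentence is the basic idea (bars 18-19) plus its repetition (bars 20-21); the presentation is therefore mm. 18-21.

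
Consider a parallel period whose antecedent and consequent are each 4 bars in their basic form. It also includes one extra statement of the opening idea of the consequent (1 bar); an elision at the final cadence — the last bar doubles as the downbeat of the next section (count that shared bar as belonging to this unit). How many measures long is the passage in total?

Basic parallel period: 4 + 4 = 8 bars.
8 (basic form) + 1 (extra statement) = 9.
The elision shares a bar with the next section but does not change this unit's count.

9 measures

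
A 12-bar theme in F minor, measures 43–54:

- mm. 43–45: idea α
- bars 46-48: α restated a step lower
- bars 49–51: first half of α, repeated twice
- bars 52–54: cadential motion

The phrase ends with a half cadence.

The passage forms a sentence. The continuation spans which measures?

After the presentation (mm. 43-48), the continuation covers the fragmentation through the cadence: bars 49–54.

measures 49–54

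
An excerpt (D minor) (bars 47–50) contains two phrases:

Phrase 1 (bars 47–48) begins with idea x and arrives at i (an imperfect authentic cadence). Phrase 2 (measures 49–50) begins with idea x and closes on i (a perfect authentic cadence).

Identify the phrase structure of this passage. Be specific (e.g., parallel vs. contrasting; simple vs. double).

parallel period

Phrase 1 ends with an imperfect authentic cadence (weaker) and phrase 2 with a perfect authentic cadence (stronger): antecedent + consequent = a period.
The two phrases open with the same material (x / x), so the period is parallel.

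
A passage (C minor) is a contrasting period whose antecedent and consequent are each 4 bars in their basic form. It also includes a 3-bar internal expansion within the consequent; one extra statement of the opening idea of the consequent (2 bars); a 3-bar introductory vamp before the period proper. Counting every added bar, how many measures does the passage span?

16 measures

Basic contrasting period: 4 + 4 = 8 bars.
8 (basic form) + 3 (internal expansion) + 2 (extra statement) + 3 (introduction) = 16.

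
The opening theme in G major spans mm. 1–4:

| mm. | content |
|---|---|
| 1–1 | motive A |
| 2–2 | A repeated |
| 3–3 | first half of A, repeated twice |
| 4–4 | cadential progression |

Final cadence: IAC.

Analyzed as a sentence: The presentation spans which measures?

measures 1–2

The presentation of a sentence is the basic idea (m. 1) plus its repetition (bar 2); the presentation is therefore bars 1-2.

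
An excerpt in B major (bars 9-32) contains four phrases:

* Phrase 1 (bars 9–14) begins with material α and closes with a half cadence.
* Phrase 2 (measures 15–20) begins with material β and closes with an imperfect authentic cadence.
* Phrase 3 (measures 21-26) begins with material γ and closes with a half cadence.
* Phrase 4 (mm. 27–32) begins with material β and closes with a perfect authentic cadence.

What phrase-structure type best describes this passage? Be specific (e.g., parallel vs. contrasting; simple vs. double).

Four phrases in two halves: the first half (mm. 9–20) ends with an imperfect authentic cadence, the second (measures 21-32) with a perfect authentic cadence — a large antecedent–consequent pair, i.e. a double period.
Phrase 3 begins with different material from phrase 1, making it contrasting.

contrasting double period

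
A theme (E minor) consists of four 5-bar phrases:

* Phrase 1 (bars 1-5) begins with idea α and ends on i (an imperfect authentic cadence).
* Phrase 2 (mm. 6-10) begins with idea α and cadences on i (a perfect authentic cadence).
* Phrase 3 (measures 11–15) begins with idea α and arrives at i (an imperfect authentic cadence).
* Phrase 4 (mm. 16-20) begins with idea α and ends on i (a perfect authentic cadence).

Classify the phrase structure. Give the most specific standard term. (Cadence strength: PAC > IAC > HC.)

The cadence pattern IAC–PAC–IAC–PAC is weak–strong twice, and phrases 3–4 restate phrases 1–2: a period heard twice, not a double period (which would end weakly at phrase 2).

repeated period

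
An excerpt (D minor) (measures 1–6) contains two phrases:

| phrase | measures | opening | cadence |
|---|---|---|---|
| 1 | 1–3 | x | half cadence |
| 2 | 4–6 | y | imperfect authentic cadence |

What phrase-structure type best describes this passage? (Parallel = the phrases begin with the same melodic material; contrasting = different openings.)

Phrase 1 ends with a half cadence (weaker) and phrase 2 with an imperfect authentic cadence (stronger): antecedent + consequent = a period.
The two phrases open with different material (x / y), so the period is contrasting.

contrasting period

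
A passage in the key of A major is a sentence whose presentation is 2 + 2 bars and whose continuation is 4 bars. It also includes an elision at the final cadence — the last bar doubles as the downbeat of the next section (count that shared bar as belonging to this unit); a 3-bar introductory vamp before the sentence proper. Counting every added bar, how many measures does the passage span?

11 measures

Basic sentence: 2 + 2 + 4 = 8 bars.
8 (basic form) + 3 (introduction) = 11.
The elision shares a bar with the next section but does not change this unit's count.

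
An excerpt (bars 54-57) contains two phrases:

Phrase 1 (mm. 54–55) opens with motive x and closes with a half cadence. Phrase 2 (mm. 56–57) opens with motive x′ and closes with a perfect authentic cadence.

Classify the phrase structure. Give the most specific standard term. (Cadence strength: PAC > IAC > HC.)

Phrase 1 ends with a half cadence (weaker) and phrase 2 with a perfect authentic cadence (stronger): antecedent + consequent = a period.
The two phrases open with the same material (x / x′), so the period is parallel.

parallel period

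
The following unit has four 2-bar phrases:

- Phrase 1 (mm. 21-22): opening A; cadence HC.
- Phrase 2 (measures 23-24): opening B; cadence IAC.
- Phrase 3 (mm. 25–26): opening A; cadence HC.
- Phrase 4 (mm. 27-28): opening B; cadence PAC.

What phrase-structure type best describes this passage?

parallel double period

Four phrases in two halves: the first half (bars 21-24) ends with an imperfect authentic cadence, the second (mm. 25–28) with a perfect authentic cadence — a large antecedent–consequent pair, i.e. a double period.
Phrase 3 begins with the same material as phrase 1, making it parallel.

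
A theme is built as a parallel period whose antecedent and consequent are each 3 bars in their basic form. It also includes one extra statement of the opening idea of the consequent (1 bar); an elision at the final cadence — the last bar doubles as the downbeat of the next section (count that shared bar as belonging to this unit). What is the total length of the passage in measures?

7 measures

Basic parallel period: 3 + 3 = 6 bars.
6 (basic form) + 1 (extra statement) = 7.
The elision shares a bar with the next section but does not change this unit's count.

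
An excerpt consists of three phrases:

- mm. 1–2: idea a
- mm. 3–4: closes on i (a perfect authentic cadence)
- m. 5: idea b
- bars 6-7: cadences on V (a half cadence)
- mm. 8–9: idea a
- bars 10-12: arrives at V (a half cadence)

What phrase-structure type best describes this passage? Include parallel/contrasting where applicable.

phrase group

The final phrase closes with a half cadence, which is not stronger than the preceding half cadence; the 3 phrases lack an overall antecedent–consequent design and so form a phrase group.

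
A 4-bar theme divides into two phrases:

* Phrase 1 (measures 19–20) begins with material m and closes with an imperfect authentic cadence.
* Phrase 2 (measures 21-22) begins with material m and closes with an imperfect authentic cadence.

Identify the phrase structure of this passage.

Both phrases have the same opening (m) and the same cadence (imperfect authentic cadence): the second is a restatement, not a consequent, so this is a repeated phrase rather than a period.

repeated phrase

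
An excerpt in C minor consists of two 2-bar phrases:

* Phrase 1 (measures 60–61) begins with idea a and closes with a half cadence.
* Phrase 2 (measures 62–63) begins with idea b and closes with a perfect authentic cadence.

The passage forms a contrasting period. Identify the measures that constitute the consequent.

The antecedent is the phrase ending with the weaker cadence (half cadence, phrase 1) and the consequent the one ending more conclusively (perfect authentic cadence, phrase 2); the consequent is mm. 62–63.

measures 62–63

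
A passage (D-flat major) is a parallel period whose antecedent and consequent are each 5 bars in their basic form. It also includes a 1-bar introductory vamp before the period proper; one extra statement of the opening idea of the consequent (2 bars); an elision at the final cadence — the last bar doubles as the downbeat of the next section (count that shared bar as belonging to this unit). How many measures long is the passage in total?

Basic parallel period: 5 + 5 = 10 bars.
10 (basic form) + 1 (introduction) + 2 (extra statement) = 13.
The elision shares a bar with the next section but does not change this unit's count.

13 measures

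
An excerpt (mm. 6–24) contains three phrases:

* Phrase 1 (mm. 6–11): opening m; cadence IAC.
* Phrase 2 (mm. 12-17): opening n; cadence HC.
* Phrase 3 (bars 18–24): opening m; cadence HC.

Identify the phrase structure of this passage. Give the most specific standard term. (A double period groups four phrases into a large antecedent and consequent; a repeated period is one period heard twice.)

The final phrase closes with a half cadence, which is not stronger than the preceding half cadence; the 3 phrases lack an overall antecedent–consequent design and so form a phrase group.

phrase group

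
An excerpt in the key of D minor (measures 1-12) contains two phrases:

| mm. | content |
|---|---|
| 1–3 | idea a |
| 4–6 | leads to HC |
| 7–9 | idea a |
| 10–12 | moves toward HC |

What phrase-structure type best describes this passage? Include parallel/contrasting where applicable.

Both phrases have the same opening (a) and the same cadence (half cadence): the second is a restatement, not a consequent, so this is a repeated phrase rather than a period.

repeated phrase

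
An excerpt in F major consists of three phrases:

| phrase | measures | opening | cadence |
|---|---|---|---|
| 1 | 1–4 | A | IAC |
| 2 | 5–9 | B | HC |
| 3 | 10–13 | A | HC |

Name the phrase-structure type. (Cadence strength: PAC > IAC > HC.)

phrase group

The final phrase closes with a half cadence, which is not stronger than the preceding half cadence; the 3 phrases lack an overall antecedent–consequent design and so form a phrase group.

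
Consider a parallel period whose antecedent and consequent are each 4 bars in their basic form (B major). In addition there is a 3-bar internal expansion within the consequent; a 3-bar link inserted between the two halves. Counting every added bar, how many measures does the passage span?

Basic parallel period: 4 + 4 = 8 bars.
8 (basic form) + 3 (internal expansion) + 3 (link) = 14.

14 measures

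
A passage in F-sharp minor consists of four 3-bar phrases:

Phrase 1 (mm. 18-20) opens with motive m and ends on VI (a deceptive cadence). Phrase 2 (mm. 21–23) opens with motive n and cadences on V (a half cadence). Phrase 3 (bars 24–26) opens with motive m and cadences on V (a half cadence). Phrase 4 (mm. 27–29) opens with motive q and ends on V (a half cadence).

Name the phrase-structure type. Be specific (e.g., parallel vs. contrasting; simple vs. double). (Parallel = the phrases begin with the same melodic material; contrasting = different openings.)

phrase group

Phrase 4 ends with a half cadence, no stronger than phrase 2's half cadence, so the four phrases do not form a double period; nor do phrases 3–4 duplicate 1–2, so it is not a repeated period. With no phrase reaching a conclusive cadence, the passage is a phrase group.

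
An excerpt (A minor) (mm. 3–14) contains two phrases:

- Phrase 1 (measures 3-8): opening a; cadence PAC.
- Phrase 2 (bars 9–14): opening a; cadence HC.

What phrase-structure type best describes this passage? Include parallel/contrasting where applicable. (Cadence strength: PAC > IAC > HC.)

phrase group

The second phrase closes with a half cadence, which is not stronger than the first phrase's perfect authentic cadence; without a weak→strong cadential pair there is no antecedent–consequent relationship, so this is a phrase group rather than a period.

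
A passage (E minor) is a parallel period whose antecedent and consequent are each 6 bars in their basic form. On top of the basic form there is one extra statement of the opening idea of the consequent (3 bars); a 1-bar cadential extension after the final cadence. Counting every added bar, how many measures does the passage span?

Basic parallel period: 6 + 6 = 12 bars.
12 (basic form) + 3 (extra statement) + 1 (cadential extension) = 16.

16 measures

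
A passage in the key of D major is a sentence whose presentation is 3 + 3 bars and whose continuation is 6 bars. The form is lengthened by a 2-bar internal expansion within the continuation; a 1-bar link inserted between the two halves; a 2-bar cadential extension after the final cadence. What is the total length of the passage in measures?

Basic sentence: 3 + 3 + 6 = 12 bars.
12 (basic form) + 2 (internal expansion) + 1 (link) + 2 (cadential extension) = 17.

17 measures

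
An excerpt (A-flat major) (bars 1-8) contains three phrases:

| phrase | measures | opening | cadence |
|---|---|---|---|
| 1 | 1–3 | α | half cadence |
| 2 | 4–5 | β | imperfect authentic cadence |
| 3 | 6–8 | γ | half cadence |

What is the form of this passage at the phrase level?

phrase group

The final phrase closes with a half cadence, which is not stronger than the preceding imperfect authentic cadence; the 3 phrases lack an overall antecedent–consequent design and so form a phrase group.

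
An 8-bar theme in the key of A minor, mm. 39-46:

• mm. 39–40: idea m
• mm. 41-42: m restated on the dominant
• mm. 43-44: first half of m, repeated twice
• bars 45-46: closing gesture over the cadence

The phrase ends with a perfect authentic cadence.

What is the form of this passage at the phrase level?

sentence

Basic idea (mm. 39-40) + its repetition (mm. 41–42) form the presentation; fragmentation and cadence (bars 43-46) form the continuation — the 8-bar whole is a sentence.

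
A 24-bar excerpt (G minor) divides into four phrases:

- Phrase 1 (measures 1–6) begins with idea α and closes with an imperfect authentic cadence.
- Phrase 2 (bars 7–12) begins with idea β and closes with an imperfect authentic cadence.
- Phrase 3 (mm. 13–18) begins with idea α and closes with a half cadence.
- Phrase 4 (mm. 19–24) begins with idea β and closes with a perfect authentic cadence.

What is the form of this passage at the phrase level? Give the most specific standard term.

Four phrases in two halves: the first half (mm. 1–12) ends with an imperfect authentic cadence, the second (mm. 13–24) with a perfect authentic cadence — a large antecedent–consequent pair, i.e. a double period.
Phrase 3 begins with the same material as phrase 1, making it parallel.

parallel double period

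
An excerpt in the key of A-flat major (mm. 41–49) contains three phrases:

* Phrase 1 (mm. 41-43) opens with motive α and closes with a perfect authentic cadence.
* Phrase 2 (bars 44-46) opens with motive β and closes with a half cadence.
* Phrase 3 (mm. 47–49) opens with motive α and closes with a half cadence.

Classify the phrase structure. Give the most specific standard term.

phrase group

The final phrase closes with a half cadence, which is not stronger than the preceding half cadence; the 3 phrases lack an overall antecedent–consequent design and so form a phrase group.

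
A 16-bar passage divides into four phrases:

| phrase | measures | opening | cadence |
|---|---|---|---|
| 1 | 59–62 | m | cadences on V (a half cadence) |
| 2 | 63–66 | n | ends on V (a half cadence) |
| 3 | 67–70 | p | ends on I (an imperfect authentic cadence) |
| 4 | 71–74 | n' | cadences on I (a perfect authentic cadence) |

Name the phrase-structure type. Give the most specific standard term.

Four phrases in two halves: the first half (mm. 59–66) ends with a half cadence, the second (mm. 67–74) with a perfect authentic cadence — a large antecedent–consequent pair, i.e. a double period.
Phrase 3 begins with different material from phrase 1, making it contrasting.

contrasting double period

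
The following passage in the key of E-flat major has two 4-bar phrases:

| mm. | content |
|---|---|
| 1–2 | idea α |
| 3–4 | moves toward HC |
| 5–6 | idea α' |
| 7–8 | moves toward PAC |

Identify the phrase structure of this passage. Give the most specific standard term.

Phrase 1 ends with a half cadence (weaker) and phrase 2 with a perfect authentic cadence (stronger): antecedent + consequent = a period.
The two phrases open with the same material (α / α'), so the period is parallel.

parallel period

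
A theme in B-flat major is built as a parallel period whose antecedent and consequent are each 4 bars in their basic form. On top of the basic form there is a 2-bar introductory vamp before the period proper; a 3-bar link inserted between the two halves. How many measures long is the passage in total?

Basic parallel period: 4 + 4 = 8 bars.
8 (basic form) + 2 (introduction) + 3 (link) = 13.

13 measures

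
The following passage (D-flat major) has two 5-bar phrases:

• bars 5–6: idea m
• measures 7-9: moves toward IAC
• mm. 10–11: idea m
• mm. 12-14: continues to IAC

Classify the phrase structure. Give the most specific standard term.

repeated phrase

Both phrases have the same opening (m) and the same cadence (imperfect authentic cadence): the second is a restatement, not a consequent, so this is a repeated phrase rather than a period.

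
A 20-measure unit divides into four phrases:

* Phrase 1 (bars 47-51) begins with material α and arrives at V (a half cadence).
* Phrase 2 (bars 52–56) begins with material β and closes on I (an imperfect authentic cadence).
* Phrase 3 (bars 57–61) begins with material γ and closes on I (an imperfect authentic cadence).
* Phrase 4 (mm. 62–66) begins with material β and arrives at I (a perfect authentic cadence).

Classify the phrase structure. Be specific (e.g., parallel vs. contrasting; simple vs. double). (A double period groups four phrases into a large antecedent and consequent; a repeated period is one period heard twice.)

Four phrases in two halves: the first half (bars 47-56) ends with an imperfect authentic cadence, the second (mm. 57–66) with a perfect authentic cadence — a large antecedent–consequent pair, i.e. a double period.
Phrase 3 begins with different material from phrase 1, making it contrasting.

contrasting double period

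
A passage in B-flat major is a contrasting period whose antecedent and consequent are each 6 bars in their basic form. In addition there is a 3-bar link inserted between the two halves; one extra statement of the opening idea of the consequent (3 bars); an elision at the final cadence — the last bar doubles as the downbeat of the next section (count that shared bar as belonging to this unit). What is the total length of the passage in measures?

Basic contrasting period: 6 + 6 = 12 bars.
12 (basic form) + 3 (link) + 3 (extra statement) = 18.
The elision shares a bar with the next section but does not change this unit's count.

18 measures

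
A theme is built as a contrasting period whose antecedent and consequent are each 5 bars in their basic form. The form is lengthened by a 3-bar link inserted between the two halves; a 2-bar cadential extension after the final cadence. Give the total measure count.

Basic contrasting period: 5 + 5 = 10 bars.
10 (basic form) + 3 (link) + 2 (cadential extension) = 15.

15 measures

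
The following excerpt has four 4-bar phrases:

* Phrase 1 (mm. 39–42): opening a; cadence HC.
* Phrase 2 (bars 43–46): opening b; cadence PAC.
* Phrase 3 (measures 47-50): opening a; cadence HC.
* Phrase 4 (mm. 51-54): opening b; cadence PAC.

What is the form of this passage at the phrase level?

The cadence pattern HC–PAC–HC–PAC is weak–strong twice, and phrases 3–4 restate phrases 1–2: a period heard twice, not a double period (which would end weakly at phrase 2).

repeated period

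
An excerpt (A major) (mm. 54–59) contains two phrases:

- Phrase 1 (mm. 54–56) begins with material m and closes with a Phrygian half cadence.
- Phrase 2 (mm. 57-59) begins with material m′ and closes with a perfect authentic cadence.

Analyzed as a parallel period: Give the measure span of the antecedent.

The antecedent is the phrase ending with the weaker cadence (Phrygian half cadence, phrase 1) and the consequent the one ending more conclusively (perfect authentic cadence, phrase 2); the antecedent is bars 54-56.

measures 54–56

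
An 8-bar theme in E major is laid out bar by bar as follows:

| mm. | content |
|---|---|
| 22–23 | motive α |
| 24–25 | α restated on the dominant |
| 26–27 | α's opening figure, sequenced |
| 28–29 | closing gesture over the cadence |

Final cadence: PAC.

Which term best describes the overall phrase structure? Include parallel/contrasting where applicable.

sentence

Basic idea (mm. 22–23) + its repetition (measures 24–25) form the presentation; fragmentation and cadence (bars 26-29) form the continuation — the 8-bar whole is a sentence.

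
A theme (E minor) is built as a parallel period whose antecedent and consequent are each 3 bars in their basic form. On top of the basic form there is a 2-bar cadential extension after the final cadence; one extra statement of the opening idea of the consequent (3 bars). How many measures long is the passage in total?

Basic parallel period: 3 + 3 = 6 bars.
6 (basic form) + 2 (cadential extension) + 3 (extra statement) = 11.

11 measures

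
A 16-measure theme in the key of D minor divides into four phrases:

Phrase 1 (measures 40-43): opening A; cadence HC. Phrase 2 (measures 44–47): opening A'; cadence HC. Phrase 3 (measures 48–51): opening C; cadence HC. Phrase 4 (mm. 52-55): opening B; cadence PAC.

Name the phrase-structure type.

Four phrases in two halves: the first half (mm. 40–47) ends with a half cadence, the second (measures 48–55) with a perfect authentic cadence — a large antecedent–consequent pair, i.e. a double period.
Phrase 3 begins with different material from phrase 1, making it contrasting.

contrasting double period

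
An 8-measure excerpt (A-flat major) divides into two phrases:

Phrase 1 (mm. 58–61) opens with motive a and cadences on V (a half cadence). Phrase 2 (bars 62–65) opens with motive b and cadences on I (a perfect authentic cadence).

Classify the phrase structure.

contrasting period

Phrase 1 ends with a half cadence (weaker) and phrase 2 with a perfect authentic cadence (stronger): antecedent + consequent = a period.
The two phrases open with different material (a / b), so the period is contrasting.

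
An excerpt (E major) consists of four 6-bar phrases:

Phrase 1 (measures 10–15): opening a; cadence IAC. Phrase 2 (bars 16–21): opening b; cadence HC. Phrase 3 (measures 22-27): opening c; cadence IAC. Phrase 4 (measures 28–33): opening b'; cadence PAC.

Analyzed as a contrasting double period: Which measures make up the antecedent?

In a double period the four phrases pair into a large antecedent (phrases 1–2, ending half cadence) and a large consequent (phrases 3–4, ending perfect authentic cadence). The antecedent spans measures 10–21.

measures 10–21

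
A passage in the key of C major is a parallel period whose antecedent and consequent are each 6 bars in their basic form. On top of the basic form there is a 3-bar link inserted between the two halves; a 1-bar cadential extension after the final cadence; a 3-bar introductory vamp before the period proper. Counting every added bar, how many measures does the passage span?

19 measures

Basic parallel period: 6 + 6 = 12 bars.
12 (basic form) + 3 (link) + 1 (cadential extension) + 3 (introduction) = 19.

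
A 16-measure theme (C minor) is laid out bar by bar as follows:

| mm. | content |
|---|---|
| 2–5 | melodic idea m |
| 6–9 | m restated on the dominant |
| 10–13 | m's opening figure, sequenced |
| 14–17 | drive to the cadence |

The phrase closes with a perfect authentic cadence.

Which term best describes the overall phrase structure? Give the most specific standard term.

sentence

Basic idea (mm. 2–5) + its repetition (measures 6-9) form the presentation; fragmentation and cadence (measures 10-17) form the continuation — the 16-bar whole is a sentence.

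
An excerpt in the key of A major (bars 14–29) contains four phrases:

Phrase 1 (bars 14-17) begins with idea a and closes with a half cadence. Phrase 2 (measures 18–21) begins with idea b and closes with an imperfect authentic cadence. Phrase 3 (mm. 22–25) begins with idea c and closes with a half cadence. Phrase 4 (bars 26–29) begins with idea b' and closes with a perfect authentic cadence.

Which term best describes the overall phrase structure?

contrasting double period

Four phrases in two halves: the first half (measures 14–21) ends with an imperfect authentic cadence, the second (mm. 22–29) with a perfect authentic cadence — a large antecedent–consequent pair, i.e. a double period.
Phrase 3 begins with different material from phrase 1, making it contrasting.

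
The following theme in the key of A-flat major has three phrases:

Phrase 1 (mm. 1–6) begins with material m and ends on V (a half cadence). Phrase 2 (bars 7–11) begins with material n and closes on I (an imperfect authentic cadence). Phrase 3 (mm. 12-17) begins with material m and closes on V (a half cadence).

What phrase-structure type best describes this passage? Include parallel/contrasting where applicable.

phrase group

The final phrase closes with a half cadence, which is not stronger than the preceding imperfect authentic cadence; the 3 phrases lack an overall antecedent–consequent design and so form a phrase group.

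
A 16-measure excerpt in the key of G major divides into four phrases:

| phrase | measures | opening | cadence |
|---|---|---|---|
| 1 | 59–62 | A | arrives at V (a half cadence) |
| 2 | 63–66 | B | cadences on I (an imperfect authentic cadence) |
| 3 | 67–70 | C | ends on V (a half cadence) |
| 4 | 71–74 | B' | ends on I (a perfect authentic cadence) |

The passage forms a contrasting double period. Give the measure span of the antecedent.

measures 59–66

In a double period the first pair of phrases (ending imperfect authentic cadence) is the large antecedent and the second pair (ending perfect authentic cadence) is the large consequent; the antecedent is measures 59–66.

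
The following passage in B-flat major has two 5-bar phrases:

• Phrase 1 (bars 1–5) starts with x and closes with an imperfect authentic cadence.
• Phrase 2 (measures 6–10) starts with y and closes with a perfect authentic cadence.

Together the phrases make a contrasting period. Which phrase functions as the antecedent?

The phrase ending with the weaker cadence (imperfect authentic cadence) is the antecedent; the one ending more conclusively (perfect authentic cadence) is the consequent. The antecedent is phrase 1.

phrase 1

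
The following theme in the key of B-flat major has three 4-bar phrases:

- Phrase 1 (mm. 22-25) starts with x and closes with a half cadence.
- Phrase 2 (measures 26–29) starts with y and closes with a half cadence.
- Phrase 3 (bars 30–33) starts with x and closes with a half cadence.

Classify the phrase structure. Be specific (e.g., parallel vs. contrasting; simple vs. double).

phrase group

The final phrase closes with a half cadence, which is not stronger than the preceding half cadence; the 3 phrases lack an overall antecedent–consequent design and so form a phrase group.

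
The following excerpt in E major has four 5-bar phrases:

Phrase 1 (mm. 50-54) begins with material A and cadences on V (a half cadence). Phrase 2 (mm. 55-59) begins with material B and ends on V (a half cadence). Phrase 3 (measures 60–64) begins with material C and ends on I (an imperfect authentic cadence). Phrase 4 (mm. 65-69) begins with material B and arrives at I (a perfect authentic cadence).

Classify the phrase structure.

Four phrases in two halves: the first half (measures 50-59) ends with a half cadence, the second (measures 60-69) with a perfect authentic cadence — a large antecedent–consequent pair, i.e. a double period.
Phrase 3 begins with different material from phrase 1, making it contrasting.

contrasting double period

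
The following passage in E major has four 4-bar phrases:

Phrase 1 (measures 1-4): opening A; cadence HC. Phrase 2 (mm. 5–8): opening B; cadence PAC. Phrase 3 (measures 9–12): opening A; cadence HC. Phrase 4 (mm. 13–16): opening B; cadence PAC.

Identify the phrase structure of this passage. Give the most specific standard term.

repeated period

The cadence pattern HC–PAC–HC–PAC is weak–strong twice, and phrases 3–4 restate phrases 1–2: a period heard twice, not a double period (which would end weakly at phrase 2).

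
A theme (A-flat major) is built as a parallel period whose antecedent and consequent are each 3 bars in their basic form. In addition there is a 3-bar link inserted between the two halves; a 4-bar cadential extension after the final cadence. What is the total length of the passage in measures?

13 measures

Basic parallel period: 3 + 3 = 6 bars.
6 (basic form) + 3 (link) + 4 (cadential extension) = 13.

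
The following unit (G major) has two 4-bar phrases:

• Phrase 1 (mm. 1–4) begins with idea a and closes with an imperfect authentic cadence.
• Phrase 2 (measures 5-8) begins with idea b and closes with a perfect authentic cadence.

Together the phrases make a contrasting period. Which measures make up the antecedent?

measures 1–4

The phrase ending with the weaker cadence (imperfect authentic cadence) is the antecedent; the one ending more conclusively (perfect authentic cadence) is the consequent. The antecedent is measures 1–4.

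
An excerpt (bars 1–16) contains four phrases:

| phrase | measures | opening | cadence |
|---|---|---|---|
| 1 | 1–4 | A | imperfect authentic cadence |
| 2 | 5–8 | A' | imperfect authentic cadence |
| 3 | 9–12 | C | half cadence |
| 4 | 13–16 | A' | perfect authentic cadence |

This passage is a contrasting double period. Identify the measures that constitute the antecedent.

In a double period the four phrases pair into a large antecedent (phrases 1–2, ending imperfect authentic cadence) and a large consequent (phrases 3–4, ending perfect authentic cadence). The antecedent spans measures 1-8.

measures 1–8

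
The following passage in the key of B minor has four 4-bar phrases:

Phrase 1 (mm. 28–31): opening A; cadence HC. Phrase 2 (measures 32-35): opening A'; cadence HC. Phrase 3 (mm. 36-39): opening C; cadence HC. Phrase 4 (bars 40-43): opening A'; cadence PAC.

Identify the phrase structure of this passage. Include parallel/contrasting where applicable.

contrasting double period

Four phrases in two halves: the first half (measures 28–35) ends with a half cadence, the second (measures 36-43) with a perfect authentic cadence — a large antecedent–consequent pair, i.e. a double period.
Phrase 3 begins with different material from phrase 1, making it contrasting.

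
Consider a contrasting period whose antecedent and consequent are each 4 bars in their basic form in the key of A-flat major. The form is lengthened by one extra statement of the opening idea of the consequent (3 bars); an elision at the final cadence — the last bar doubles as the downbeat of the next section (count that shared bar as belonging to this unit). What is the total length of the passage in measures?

11 measures

Basic contrasting period: 4 + 4 = 8 bars.
8 (basic form) + 3 (extra statement) = 11.
The elision shares a bar with the next section but does not change this unit's count.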